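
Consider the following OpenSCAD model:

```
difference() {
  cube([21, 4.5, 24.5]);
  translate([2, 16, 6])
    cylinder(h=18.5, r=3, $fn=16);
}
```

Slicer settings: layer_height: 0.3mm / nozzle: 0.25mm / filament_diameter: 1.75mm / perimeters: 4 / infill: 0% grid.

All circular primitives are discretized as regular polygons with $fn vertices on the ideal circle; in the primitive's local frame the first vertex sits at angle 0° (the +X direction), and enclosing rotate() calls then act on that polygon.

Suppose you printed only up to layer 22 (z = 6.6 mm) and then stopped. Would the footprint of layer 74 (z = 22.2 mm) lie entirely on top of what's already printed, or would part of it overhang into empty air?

entirely on top

Compare the two slices. At z = 6.6: the cube (footprint 21×4.5) is included at this height (area 94.50 mm²); the r=3 cylinder at (2, 16) contributes a regular 16-gon of circumradius 3 (area = (16/2)·3.000²·sin(360°/16) = 27.55 mm²); Taking the first minus the rest: starting from the 21×4.5 cube (94.50 mm²), the r=3 cylinder at (2, 16) misses the remaining region (no effect) — area = 94.50 mm². At z = 22.2: the 21×4.5 cube contributes its full rectangle (area 94.50 mm²); the cylinder at (2, 16): section is a regular 16-gon, circumradius r=3 (area = (16/2)·3.000²·sin(360°/16) = 27.55 mm²); Taking the first minus the rest: starting from the 21×4.5 cube (94.50 mm²), the r=3 cylinder at (2, 16) misses the remaining region (no effect) — area = 94.50 mm². Checking containment: the cross-section at z = 22.2 is a subset of the cross-section at z = 6.6.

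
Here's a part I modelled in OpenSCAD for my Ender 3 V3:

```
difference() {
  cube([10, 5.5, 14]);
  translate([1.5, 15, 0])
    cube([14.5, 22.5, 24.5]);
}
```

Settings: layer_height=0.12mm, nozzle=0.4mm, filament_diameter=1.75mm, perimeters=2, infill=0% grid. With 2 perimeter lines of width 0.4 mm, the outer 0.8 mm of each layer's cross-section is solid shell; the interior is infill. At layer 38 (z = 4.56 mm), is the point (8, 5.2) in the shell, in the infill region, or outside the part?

At z = 4.56 mm: the cube is present — its section is the full 10×5.5 rectangle; the cube at (1.5, 15) is present — its section is the full 14.5×22.5 rectangle; Subtracting the remaining from the first: starting from the 10×5.5 cube, the 14.5×22.5 cube at (1.5, 15) misses the remaining region (no effect) — 1 connected region. Overall, the cross-section is a single solid region. The nearest boundary edge runs (0.00, 5.50)→(10.00, 5.50); distance from the point to it = 0.30 mm. The point is inside the cross-section, 0.30 mm from the nearest boundary — within the 0.8 mm shell band (2 × 0.4).

shell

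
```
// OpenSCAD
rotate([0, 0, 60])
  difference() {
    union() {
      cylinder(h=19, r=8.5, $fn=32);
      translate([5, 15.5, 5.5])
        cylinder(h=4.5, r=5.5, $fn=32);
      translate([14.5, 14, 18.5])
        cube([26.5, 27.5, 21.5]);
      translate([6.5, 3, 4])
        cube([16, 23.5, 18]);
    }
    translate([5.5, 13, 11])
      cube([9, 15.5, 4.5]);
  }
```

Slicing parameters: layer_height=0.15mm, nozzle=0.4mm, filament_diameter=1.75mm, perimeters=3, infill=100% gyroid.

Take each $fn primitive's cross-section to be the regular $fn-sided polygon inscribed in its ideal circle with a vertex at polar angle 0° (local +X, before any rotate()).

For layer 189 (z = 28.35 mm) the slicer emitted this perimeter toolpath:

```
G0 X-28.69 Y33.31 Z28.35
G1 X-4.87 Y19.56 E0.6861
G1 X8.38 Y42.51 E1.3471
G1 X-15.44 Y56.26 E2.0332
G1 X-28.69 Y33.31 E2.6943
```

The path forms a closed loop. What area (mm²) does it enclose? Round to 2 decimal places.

Apply the shoelace formula to the sequence of (X, Y) vertices; enclosed area = 728.86 mm².

728.86 mm²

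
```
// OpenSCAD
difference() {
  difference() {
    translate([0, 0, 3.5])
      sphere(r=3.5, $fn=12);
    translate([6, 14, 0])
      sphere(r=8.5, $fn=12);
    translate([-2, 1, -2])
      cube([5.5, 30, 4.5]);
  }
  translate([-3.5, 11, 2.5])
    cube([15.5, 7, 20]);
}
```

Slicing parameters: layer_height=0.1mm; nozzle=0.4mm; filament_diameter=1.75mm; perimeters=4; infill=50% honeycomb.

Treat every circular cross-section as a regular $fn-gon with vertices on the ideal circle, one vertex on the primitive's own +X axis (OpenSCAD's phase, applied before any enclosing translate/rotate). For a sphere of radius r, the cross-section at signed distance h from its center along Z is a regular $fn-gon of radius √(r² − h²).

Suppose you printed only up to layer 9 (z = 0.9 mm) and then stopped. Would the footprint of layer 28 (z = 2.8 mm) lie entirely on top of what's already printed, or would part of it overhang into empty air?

Compare the two slices. At z = 0.9: the r=3.5 sphere slices to a regular 12-gon of circumradius 2.343 (√(r²−h²) with h=2.6 from center) (area = (12/2)·2.343²·sin(360°/12) = 16.47 mm²); the sphere at (6, 14): section is a regular 12-gon, circumradius = √(r²−h²) = √(8.5²−0.9²) = 8.452 (area = (12/2)·8.452²·sin(360°/12) = 214.32 mm²); the cube at (-2, 1) is present — its section is the full 5.5×30 rectangle (area 165.00 mm²); Taking the first minus the rest: starting from the r=3.5 sphere (16.47 mm²), the r=8.5 sphere at (6, 14) misses the remaining region (no effect); the 5.5×30 cube at (-2, 1) partially overlaps it — only the 3.81 mm² overlap (of its 165.00 mm²) is removed, clipping the outline — area = 12.66 mm²; the cube at (-3.5, 11) is absent (z outside [2.5, 22.5]); After the difference (first − rest): none of the subtracted shapes is present at this height, so that combined region is unchanged — area = 12.66 mm². At z = 2.8: the r=3.5 sphere contributes a regular 12-gon of circumradius √(3.5²−0.7²) = 3.429 (area = (12/2)·3.429²·sin(360°/12) = 35.28 mm²); the sphere at (6, 14): section is a regular 12-gon, circumradius = √(r²−h²) = √(8.5²−2.8²) = 8.026 (area = (12/2)·8.026²·sin(360°/12) = 193.23 mm²); the cube at (-2, 1) is absent (z outside [-2, 2.5]); Subtracting the remaining from the first: starting from the r=3.5 sphere (35.28 mm²), the r=8.5 sphere at (6, 14) misses the remaining region (no effect) — area = 35.28 mm²; the cube at (-3.5, 11) (footprint 15.5×7) is included at this height (area 108.50 mm²); Subtracting the remaining from the first: starting from that combined region (35.28 mm²), the 15.5×7 cube at (-3.5, 11) misses the remaining region (no effect) — area = 35.28 mm². Checking containment: at z = 2.8 the cross-section extends beyond the z = 0.9 cross-section by about 22.62 mm².

part overhangs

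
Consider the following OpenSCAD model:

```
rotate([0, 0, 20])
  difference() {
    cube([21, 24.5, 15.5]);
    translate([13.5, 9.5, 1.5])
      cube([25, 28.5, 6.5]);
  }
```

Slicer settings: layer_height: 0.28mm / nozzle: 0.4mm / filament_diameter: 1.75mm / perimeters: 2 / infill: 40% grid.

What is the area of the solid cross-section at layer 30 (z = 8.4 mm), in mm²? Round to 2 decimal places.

514.50 mm²

At z = 8.4 mm: the cube (footprint 21×24.5) is included at this height (area 514.50 mm²); the cube at (13.5, 9.5) is not intersected at this z (z outside [1.5, 8]); Subtracting the remaining from the first: none of the subtracted shapes is present at this height, so the 21×24.5 cube is unchanged — area = 514.50 mm²; (rotated 20° about Z; rotation is an isometry so areas/perimeters/island counts are preserved). Overall, the cross-section is a single solid region. Net area = 514.50 mm².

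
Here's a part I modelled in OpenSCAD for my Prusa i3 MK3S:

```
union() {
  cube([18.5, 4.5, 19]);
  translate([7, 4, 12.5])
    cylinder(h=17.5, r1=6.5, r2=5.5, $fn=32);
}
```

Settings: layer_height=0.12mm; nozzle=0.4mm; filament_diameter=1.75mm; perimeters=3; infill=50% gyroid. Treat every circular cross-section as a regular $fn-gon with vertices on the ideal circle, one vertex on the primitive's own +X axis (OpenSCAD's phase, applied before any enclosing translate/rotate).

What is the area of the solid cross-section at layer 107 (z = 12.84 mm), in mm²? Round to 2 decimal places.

At z = 12.84 mm: the cube (footprint 18.5×4.5) is included at this height (area 83.25 mm²); the cone at (7, 4): at t=0.019 of its height the radius interpolates to r₁+(r₂−r₁)t = 6.481, giving a regular 32-gon of that circumradius (area = (32/2)·6.481²·sin(360°/32) = 131.09 mm²); Taking the union: the regions partially overlap — summed areas 214.34 mm² minus the doubly-counted overlap 54.61 mm² gives 159.73 mm² — area = 159.73 mm². Overall, the cross-section is a single solid region. Net area = 159.73 mm².

159.73 mm²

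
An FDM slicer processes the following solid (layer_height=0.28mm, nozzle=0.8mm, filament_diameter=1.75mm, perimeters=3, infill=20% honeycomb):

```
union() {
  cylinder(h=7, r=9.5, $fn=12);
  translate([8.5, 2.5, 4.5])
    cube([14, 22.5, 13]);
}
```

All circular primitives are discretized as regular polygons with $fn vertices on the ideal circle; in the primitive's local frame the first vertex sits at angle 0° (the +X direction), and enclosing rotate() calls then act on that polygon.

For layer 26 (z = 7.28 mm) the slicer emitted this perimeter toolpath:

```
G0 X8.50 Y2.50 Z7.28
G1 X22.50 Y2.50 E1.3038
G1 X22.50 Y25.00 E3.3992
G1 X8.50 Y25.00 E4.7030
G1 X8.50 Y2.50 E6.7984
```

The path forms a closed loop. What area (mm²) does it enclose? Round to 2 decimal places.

Apply the shoelace formula to the sequence of (X, Y) vertices; enclosed area = 315.00 mm².

315.00 mm²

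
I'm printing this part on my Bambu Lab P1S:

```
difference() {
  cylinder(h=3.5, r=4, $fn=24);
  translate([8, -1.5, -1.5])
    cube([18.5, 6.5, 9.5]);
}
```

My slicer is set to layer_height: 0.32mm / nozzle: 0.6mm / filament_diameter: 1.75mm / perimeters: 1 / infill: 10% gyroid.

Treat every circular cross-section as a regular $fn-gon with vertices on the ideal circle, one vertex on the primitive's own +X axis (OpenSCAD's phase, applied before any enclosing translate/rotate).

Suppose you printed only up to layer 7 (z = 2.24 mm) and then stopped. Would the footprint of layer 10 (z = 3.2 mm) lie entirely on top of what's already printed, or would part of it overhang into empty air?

entirely on top

Compare the two slices. At z = 2.24: the r=4 cylinder contributes a regular 24-gon of circumradius 4 (area = (24/2)·4.000²·sin(360°/24) = 49.69 mm²); the cube at (8, -1.5) (footprint 18.5×6.5) is included at this height (area 120.25 mm²); After the difference (first − rest): starting from the r=4 cylinder (49.69 mm²), the 18.5×6.5 cube at (8, -1.5) misses the remaining region (no effect) — area = 49.69 mm². At z = 3.2: the r=4 cylinder contributes a regular 24-gon of circumradius 4 (area = (24/2)·4.000²·sin(360°/24) = 49.69 mm²); the 18.5×6.5 cube at (8, -1.5) contributes its full rectangle (area 120.25 mm²); Taking the first minus the rest: starting from the r=4 cylinder (49.69 mm²), the 18.5×6.5 cube at (8, -1.5) misses the remaining region (no effect) — area = 49.69 mm². Checking containment: the cross-section at z = 3.2 is a subset of the cross-section at z = 2.24.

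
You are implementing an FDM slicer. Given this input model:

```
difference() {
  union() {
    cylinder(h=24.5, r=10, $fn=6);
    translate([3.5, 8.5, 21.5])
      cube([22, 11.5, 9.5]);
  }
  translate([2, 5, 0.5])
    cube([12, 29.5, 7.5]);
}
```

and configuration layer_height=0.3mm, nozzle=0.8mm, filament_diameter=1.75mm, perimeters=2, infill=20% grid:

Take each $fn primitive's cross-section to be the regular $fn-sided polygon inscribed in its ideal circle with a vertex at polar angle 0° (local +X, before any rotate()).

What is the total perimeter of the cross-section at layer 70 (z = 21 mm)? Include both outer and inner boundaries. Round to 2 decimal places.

At z = 21 mm: the r=10 cylinder gives a regular 6-gon of circumradius 10 (constant along its height) (perimeter = 2·6·10.000·sin(180°/6) = 60.00 mm); the cube at (3.5, 8.5) is not intersected at this z (z outside [21.5, 31]); Combining (union): only the r=10 cylinder is present, so the union is just that shape — boundary = 60.00 mm; the cube at (2, 5) does not reach this height (z outside [0.5, 8]); Taking the first minus the rest: none of the subtracted shapes is present at this height, so that combined region is unchanged — boundary = 60.00 mm. Overall, the cross-section is a single solid region. Total boundary length (outer) = 60.00 mm.

60.00 mm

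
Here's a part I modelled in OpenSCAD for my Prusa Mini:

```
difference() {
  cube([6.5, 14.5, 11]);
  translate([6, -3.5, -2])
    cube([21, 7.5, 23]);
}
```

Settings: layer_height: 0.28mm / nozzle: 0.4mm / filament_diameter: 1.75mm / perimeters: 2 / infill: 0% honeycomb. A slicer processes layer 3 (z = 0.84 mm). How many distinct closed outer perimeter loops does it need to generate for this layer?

1

At z = 0.84 mm: the cube (footprint 6.5×14.5) is included at this height; the cube at (6, -3.5) (footprint 21×7.5) is included at this height; Taking the first minus the rest: starting from the 6.5×14.5 cube, the 21×7.5 cube at (6, -3.5) partially overlaps it — only the 2.00 mm² overlap (of its 157.50 mm²) is removed, clipping the outline — 1 connected region. The result has 1 disconnected region.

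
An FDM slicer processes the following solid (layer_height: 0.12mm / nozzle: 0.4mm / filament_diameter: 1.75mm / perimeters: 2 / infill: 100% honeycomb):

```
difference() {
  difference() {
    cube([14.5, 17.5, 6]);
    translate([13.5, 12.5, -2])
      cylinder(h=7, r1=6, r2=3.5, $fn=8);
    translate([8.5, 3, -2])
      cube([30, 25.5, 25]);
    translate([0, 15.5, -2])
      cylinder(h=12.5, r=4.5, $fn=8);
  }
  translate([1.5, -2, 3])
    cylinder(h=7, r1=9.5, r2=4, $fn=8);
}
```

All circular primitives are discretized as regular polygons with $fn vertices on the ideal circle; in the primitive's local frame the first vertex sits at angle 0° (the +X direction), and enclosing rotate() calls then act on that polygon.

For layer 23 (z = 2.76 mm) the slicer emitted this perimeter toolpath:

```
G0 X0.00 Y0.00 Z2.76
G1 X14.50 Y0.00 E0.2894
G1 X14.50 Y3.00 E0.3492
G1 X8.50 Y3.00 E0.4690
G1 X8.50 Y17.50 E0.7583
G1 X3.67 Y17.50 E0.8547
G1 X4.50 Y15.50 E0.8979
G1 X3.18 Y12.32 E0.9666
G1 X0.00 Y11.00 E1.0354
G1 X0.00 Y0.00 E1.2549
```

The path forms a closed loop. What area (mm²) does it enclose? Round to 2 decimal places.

144.27 mm²

Apply the shoelace formula to the sequence of (X, Y) vertices; enclosed area = 144.27 mm².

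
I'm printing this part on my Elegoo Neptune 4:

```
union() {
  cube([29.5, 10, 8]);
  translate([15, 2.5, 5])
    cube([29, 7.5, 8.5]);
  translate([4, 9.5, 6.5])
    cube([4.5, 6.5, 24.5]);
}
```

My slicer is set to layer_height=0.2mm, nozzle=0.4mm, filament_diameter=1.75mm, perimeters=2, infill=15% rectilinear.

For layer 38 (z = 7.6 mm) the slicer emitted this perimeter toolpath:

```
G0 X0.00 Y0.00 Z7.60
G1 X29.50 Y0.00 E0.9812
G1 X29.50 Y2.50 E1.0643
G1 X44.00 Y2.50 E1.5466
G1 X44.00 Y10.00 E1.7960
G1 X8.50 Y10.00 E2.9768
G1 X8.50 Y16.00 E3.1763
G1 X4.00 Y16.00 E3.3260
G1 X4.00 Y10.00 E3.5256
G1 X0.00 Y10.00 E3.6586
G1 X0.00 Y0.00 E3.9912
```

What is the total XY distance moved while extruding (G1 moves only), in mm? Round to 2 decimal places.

Sum the Euclidean lengths of each G1 segment: total = 120.00 mm.

120.00 mm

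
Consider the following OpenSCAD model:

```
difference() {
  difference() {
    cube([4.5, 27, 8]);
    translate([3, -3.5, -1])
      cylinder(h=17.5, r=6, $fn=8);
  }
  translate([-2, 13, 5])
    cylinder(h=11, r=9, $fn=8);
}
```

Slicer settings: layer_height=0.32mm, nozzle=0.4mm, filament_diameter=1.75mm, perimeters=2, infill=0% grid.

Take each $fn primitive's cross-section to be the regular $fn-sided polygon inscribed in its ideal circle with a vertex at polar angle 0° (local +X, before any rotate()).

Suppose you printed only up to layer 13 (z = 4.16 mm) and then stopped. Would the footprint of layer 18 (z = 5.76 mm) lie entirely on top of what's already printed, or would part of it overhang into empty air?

entirely on top

Compare the two slices. At z = 4.16: the cube is present — its section is the full 4.5×27 rectangle (area 121.50 mm²); the cylinder at (3, -3.5): section is a regular 8-gon, circumradius r=6 (area = (8/2)·6.000²·sin(360°/8) = 101.82 mm²); Taking the first minus the rest: starting from the 4.5×27 cube (121.50 mm²), the r=6 cylinder at (3, -3.5) partially overlaps it — only the 8.92 mm² overlap (of its 101.82 mm²) is removed, clipping the outline — area = 112.58 mm²; the cylinder at (-2, 13) is not intersected at this z (z outside [5, 16]); Subtracting the remaining from the first: none of the subtracted shapes is present at this height, so that combined region is unchanged — area = 112.58 mm². At z = 5.76: the cube (footprint 4.5×27) is included at this height (area 121.50 mm²); the r=6 cylinder at (3, -3.5) contributes a regular 8-gon of circumradius 6 (area = (8/2)·6.000²·sin(360°/8) = 101.82 mm²); Taking the first minus the rest: starting from the 4.5×27 cube (121.50 mm²), the r=6 cylinder at (3, -3.5) partially overlaps it — only the 8.92 mm² overlap (of its 101.82 mm²) is removed, clipping the outline — area = 112.58 mm²; the r=9 cylinder at (-2, 13) contributes a regular 8-gon of circumradius 9 (area = (8/2)·9.000²·sin(360°/8) = 229.10 mm²); Taking the first minus the rest: starting from that combined region (112.58 mm²), the r=9 cylinder at (-2, 13) partially overlaps it — only the 65.12 mm² overlap (of its 229.10 mm²) is removed, clipping the outline — area = 47.46 mm². Checking containment: the cross-section at z = 5.76 is a subset of the cross-section at z = 4.16.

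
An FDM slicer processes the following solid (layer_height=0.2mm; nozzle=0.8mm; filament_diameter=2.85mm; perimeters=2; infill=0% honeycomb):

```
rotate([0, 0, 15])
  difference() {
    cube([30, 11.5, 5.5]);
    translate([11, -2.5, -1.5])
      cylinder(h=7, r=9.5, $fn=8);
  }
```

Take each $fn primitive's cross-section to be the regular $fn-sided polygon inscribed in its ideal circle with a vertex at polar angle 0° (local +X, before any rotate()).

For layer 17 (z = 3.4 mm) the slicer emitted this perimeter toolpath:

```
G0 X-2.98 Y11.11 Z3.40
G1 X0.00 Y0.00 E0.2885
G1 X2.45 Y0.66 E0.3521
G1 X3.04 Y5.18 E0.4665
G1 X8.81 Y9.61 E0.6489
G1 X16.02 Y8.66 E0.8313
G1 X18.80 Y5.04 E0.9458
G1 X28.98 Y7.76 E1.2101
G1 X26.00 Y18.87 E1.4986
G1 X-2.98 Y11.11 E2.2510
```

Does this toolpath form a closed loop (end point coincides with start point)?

Start point (G0): (-2.98, 11.11). End point (last G1): the path returns to the start — closed.

yes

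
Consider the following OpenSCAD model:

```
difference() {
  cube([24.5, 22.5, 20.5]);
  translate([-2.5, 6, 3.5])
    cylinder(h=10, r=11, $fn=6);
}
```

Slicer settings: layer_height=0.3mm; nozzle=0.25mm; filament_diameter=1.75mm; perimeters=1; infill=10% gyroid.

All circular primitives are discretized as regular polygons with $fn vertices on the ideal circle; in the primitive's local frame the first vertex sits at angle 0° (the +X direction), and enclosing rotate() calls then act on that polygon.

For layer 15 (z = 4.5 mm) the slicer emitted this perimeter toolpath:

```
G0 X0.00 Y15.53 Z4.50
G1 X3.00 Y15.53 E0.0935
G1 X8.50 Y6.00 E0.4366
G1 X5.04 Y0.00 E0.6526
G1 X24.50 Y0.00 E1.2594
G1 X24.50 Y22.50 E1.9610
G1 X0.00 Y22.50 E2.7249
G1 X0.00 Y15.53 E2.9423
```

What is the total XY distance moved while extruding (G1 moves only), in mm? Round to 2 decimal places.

Sum the Euclidean lengths of each G1 segment: total = 94.36 mm.

94.36 mm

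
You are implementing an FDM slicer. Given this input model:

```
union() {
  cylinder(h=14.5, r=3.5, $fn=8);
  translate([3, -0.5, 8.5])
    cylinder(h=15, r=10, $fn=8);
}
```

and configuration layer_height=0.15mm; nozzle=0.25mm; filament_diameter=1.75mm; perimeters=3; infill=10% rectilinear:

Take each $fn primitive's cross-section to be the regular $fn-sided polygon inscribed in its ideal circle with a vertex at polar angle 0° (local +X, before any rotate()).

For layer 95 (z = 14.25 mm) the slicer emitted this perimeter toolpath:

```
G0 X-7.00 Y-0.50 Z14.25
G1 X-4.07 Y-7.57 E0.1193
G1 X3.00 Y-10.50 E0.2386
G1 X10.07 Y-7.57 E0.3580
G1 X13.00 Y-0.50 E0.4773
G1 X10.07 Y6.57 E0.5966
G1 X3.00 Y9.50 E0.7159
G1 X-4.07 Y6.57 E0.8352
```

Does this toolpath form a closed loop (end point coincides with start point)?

no

Start point (G0): (-7.00, -0.50). End point (last G1): the path does not return to the start — open.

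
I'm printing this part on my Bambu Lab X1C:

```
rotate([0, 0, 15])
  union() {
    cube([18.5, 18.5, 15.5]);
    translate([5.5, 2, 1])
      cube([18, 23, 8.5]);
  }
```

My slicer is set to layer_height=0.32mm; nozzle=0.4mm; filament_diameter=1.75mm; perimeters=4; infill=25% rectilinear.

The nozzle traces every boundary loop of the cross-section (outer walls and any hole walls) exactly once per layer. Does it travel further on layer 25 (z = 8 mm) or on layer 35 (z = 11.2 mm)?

Layer 25 (z = 8): the cube (footprint 18.5×18.5) is included at this height (perimeter 74.00 mm); the 18×23 cube at (5.5, 2) contributes its full rectangle (perimeter 82.00 mm); Combining (union): the regions partially overlap (shared area 214.50 mm²), so the edge portions inside another operand are dropped and the merged outline is re-measured after clipping — boundary = 97.00 mm; (whole slice rotated 15° about Z — lengths, areas and connectivity unchanged). So its perimeter = 97.00 mm. Layer 35 (z = 11.2): the cube is present — its section is the full 18.5×18.5 rectangle (perimeter 74.00 mm); the cube at (5.5, 2) is not intersected at this z (z outside [1, 9.5]); Combining (union): only the 18.5×18.5 cube is present, so the union is just that shape — boundary = 74.00 mm; (rotated 15° about Z; rotation is an isometry so areas/perimeters/island counts are preserved). So its perimeter = 74.00 mm. Layer 25 is larger (97.00 vs 74.00 mm).

layer 25 (z = 8 mm)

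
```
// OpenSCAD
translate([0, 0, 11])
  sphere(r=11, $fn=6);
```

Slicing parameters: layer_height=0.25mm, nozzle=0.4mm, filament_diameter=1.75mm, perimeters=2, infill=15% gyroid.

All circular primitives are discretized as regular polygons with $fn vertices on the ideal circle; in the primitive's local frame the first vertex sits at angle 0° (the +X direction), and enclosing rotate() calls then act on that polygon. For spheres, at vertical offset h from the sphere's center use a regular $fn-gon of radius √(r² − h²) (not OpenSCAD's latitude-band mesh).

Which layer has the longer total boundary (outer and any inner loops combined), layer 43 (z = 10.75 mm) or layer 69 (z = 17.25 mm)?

layer 43 (z = 10.75 mm)

Layer 43 (z = 10.75): the r=11 sphere contributes a regular 6-gon of circumradius √(11²−0.25²) = 10.997 (perimeter = 2·6·10.997·sin(180°/6) = 65.98 mm). So its perimeter = 65.98 mm. Layer 69 (z = 17.25): the r=11 sphere slices to a regular 6-gon of circumradius 9.052 (√(r²−h²) with h=6.25 from center) (perimeter = 2·6·9.052·sin(180°/6) = 54.31 mm). So its perimeter = 54.31 mm. Layer 43 is larger (65.98 vs 54.31 mm).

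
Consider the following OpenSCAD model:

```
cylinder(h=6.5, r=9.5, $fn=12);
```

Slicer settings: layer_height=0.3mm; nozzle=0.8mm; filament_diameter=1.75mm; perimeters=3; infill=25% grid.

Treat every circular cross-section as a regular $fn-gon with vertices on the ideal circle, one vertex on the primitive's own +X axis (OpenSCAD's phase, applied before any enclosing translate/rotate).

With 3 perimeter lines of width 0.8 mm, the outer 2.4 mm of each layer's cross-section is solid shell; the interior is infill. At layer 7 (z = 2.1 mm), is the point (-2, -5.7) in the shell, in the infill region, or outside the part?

At z = 2.1 mm: the r=9.5 cylinder gives a regular 12-gon of circumradius 9.5 (constant along its height). Overall, the cross-section is a single solid region. The nearest boundary edge runs (-4.75, -8.23)→(-0.00, -9.50); distance from the point to it = 3.15 mm. The point is inside the cross-section and 3.15 mm from the nearest boundary — more than the 2.4 mm shell width (3 × 0.8), so it's in the infill interior.

infill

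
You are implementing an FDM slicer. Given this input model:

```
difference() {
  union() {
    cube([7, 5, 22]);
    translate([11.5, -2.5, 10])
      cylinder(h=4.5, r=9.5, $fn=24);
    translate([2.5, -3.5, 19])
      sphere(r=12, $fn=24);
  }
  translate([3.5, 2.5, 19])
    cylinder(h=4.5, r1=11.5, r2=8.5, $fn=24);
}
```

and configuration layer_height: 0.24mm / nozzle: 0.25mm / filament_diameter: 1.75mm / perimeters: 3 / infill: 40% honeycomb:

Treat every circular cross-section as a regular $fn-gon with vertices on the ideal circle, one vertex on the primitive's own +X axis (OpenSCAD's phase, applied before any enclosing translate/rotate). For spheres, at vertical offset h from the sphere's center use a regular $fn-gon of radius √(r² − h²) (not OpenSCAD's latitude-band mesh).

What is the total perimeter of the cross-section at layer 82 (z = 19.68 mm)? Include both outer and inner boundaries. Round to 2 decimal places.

79.44 mm

At z = 19.68 mm: the cube (footprint 7×5) is included at this height (perimeter 24.00 mm); the cylinder at (11.5, -2.5) is absent (z outside [10, 14.5]); the r=12 sphere at (2.5, -3.5) slices to a regular 24-gon of circumradius 11.981 (√(r²−h²) with h=0.68 from center) (perimeter = 2·24·11.981·sin(180°/24) = 75.06 mm); Combining (union): the 7×5 cube lies entirely inside the r=12 sphere at (2.5, -3.5), so the union is just the r=12 sphere at (2.5, -3.5) — boundary = 75.06 mm; the cone at (3.5, 2.5) (r1=11.5→r2=8.5) has section circumradius 11.047 here — a regular 24-gon (perimeter = 2·24·11.047·sin(180°/24) = 69.21 mm); Subtracting the remaining from the first: starting from the result so far, the cone at (3.5, 2.5) partially overlaps it — only the 273.10 mm² overlap (of its 379.00 mm²) is removed, clipping the outline — boundary = 79.44 mm. Overall, the cross-section is a single solid region. Total boundary length (outer) = 79.44 mm.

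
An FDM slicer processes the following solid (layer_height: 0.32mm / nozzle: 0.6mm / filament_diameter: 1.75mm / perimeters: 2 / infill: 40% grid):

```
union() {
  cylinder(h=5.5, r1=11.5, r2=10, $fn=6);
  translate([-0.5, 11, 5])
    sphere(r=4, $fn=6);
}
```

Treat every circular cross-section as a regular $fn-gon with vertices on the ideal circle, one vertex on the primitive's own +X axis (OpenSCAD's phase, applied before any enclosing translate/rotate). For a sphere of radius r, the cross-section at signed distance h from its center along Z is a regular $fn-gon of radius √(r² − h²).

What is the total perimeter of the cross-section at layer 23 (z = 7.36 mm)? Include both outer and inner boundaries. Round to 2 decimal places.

At z = 7.36 mm: the cone is absent (z outside [0, 5.5]); the sphere at (-0.5, 11): section is a regular 6-gon, circumradius = √(r²−h²) = √(4²−2.36²) = 3.230 (perimeter = 2·6·3.230·sin(180°/6) = 19.38 mm); Taking the union: only the r=4 sphere at (-0.5, 11) is present, so the union is just that shape — boundary = 19.38 mm. Overall, the cross-section is a single solid region. Total boundary length (outer) = 19.38 mm.

19.38 mm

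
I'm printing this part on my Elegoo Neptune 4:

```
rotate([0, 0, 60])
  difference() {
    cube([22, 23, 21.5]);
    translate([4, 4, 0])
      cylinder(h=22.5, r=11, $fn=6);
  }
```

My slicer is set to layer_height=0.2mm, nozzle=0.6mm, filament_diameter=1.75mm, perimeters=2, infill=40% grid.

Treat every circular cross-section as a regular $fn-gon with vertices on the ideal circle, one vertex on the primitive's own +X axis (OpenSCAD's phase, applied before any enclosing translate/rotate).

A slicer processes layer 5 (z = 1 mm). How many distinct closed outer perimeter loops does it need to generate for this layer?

1

At z = 1 mm: the 22×23 cube contributes its full rectangle; the r=11 cylinder at (4, 4) contributes a regular 6-gon of circumradius 11; Taking the first minus the rest: starting from the 22×23 cube, the r=11 cylinder at (4, 4) partially overlaps it — only the 172.08 mm² overlap (of its 314.37 mm²) is removed, clipping the outline — 1 connected region; (rotated 60° about Z; rotation is an isometry so areas/perimeters/island counts are preserved). The result has 1 disconnected region.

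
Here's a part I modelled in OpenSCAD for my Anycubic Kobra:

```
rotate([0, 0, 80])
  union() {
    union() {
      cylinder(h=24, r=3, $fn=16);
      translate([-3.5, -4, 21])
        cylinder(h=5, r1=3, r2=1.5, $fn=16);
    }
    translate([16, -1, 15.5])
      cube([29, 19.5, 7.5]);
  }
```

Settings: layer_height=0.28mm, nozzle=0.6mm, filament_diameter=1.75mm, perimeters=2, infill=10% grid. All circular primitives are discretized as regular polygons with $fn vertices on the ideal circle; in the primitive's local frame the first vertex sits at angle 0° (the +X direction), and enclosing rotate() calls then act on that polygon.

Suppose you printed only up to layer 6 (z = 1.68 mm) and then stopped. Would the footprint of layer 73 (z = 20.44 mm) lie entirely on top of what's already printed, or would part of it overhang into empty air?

part overhangs

Compare the two slices. At z = 1.68: the r=3 cylinder contributes a regular 16-gon of circumradius 3 (area = (16/2)·3.000²·sin(360°/16) = 27.55 mm²); the cone at (-3.5, -4) is not intersected at this z (z outside [21, 26]); Merging all regions: only the r=3 cylinder is present, so the union is just that shape — area = 27.55 mm²; the cube at (16, -1) does not reach this height (z outside [15.5, 23]); Combining (union): only the result so far is present, so the union is just that shape — area = 27.55 mm²; (whole slice rotated 80° about Z — lengths, areas and connectivity unchanged). At z = 20.44: the r=3 cylinder contributes a regular 16-gon of circumradius 3 (area = (16/2)·3.000²·sin(360°/16) = 27.55 mm²); the cone at (-3.5, -4) does not reach this height (z outside [21, 26]); Merging all regions: only the r=3 cylinder is present, so the union is just that shape — area = 27.55 mm²; the 29×19.5 cube at (16, -1) contributes its full rectangle (area 565.50 mm²); Taking the union: the 2 present regions are separate (no shared area or edge), so areas and boundary lengths simply add and each stays a separate island — area = 593.05 mm²; (whole slice rotated 80° about Z — lengths, areas and connectivity unchanged). Checking containment: at z = 20.44 the cross-section extends beyond the z = 1.68 cross-section by about 565.50 mm².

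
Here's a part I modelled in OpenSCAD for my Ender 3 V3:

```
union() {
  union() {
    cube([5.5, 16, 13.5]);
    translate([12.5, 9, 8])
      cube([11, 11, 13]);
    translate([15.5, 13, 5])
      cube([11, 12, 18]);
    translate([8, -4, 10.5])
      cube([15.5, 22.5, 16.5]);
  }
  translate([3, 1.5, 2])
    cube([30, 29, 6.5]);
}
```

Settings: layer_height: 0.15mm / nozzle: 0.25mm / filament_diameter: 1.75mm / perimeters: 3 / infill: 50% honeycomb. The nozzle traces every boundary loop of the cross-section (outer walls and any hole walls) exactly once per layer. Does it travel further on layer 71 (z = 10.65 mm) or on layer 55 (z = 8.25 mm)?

Layer 71 (z = 10.65): the cube is present — its section is the full 5.5×16 rectangle (perimeter 43.00 mm); the 11×11 cube at (12.5, 9) contributes its full rectangle (perimeter 44.00 mm); the cube at (15.5, 13) is present — its section is the full 11×12 rectangle (perimeter 46.00 mm); the 15.5×22.5 cube at (8, -4) contributes its full rectangle (perimeter 76.00 mm); Merging all regions: the regions partially overlap (shared area 160.50 mm²), so the edge portions inside another operand are dropped and the merged outline is re-measured after clipping — boundary = 138.00 mm; the cube at (3, 1.5) is absent (z outside [2, 8.5]); Combining (union): only that combined region is present, so the union is just that shape — boundary = 138.00 mm. So its perimeter = 138.00 mm. Layer 55 (z = 8.25): the cube is present — its section is the full 5.5×16 rectangle (perimeter 43.00 mm); the cube at (12.5, 9) is present — its section is the full 11×11 rectangle (perimeter 44.00 mm); the cube at (15.5, 13) is present — its section is the full 11×12 rectangle (perimeter 46.00 mm); the cube at (8, -4) does not reach this height (z outside [10.5, 27]); Merging all regions: the regions partially overlap (shared area 56.00 mm²), so the edge portions inside another operand are dropped and the merged outline is re-measured after clipping — boundary = 103.00 mm; the cube at (3, 1.5) (footprint 30×29) is included at this height (perimeter 118.00 mm); Merging all regions: the regions partially overlap (shared area 233.25 mm²), so the edge portions inside another operand are dropped and the merged outline is re-measured after clipping — boundary = 127.00 mm. So its perimeter = 127.00 mm. Layer 71 is larger (138.00 vs 127.00 mm).

layer 71 (z = 10.65 mm)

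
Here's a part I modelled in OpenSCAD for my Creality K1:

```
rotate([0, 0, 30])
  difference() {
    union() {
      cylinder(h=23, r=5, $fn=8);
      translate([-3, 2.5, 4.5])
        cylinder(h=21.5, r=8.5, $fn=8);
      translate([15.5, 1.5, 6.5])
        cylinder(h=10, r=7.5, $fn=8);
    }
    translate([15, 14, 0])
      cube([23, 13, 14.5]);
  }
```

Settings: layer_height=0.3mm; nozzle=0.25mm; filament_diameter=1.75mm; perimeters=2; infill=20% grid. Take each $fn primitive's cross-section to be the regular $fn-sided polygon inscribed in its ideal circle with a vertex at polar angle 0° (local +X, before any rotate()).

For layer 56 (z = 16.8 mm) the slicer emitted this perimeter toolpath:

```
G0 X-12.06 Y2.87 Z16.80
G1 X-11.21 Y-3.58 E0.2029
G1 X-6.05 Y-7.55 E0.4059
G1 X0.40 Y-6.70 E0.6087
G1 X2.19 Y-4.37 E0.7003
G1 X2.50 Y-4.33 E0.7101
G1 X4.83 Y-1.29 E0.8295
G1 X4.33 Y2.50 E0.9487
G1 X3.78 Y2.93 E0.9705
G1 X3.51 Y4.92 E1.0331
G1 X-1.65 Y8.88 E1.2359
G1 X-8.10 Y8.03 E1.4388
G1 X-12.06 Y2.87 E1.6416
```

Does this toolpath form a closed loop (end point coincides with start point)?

yes

Start point (G0): (-12.06, 2.87). End point (last G1): the path returns to the start — closed.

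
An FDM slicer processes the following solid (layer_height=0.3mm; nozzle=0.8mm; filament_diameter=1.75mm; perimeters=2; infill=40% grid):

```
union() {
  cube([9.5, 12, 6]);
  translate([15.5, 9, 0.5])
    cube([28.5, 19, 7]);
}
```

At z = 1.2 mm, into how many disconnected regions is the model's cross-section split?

At z = 1.2 mm: the cube (footprint 9.5×12) is included at this height; the 28.5×19 cube at (15.5, 9) contributes its full rectangle; Merging all regions: the 2 present regions are separate (no shared area or edge), so areas and boundary lengths simply add and each stays a separate island — 2 connected regions. The result has 2 disconnected regions.

2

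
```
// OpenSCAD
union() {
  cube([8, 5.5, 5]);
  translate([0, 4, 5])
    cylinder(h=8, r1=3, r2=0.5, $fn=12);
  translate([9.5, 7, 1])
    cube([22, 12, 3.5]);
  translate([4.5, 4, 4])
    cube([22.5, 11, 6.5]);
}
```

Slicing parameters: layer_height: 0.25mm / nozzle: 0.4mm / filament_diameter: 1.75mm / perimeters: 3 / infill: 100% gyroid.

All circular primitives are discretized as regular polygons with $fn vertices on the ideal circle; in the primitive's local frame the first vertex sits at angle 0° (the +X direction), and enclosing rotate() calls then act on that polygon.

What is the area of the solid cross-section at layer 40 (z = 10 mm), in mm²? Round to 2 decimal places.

At z = 10 mm: the cube is not intersected at this z (z outside [0, 5]); the cone at (0, 4) (r1=3→r2=0.5) has section circumradius 1.438 here — a regular 12-gon (area = (12/2)·1.438²·sin(360°/12) = 6.20 mm²); the cube at (9.5, 7) is absent (z outside [1, 4.5]); the cube at (4.5, 4) is present — its section is the full 22.5×11 rectangle (area 247.50 mm²); Merging all regions: the 2 present regions are separate (no shared area or edge), so areas and boundary lengths simply add and each stays a separate island — area = 253.70 mm². Overall, the cross-section has 2 separate islands. Net area = 253.70 mm².

253.70 mm²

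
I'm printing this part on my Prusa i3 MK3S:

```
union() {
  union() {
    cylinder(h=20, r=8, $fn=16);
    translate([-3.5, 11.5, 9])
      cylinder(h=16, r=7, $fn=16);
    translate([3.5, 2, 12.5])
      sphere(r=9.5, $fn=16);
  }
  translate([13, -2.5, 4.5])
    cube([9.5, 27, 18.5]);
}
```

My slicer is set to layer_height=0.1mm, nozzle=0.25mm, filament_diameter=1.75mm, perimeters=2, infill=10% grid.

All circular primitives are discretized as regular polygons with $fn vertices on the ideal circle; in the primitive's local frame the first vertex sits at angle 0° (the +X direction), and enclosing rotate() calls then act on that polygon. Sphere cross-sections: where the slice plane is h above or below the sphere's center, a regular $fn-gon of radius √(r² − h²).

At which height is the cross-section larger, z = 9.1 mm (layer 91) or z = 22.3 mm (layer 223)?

layer 91 (z = 9.1 mm)

Layer 91 (z = 9.1): the r=8 cylinder gives a regular 16-gon of circumradius 8 (constant along its height) (area = (16/2)·8.000²·sin(360°/16) = 195.93 mm²); the r=7 cylinder at (-3.5, 11.5) gives a regular 16-gon of circumradius 7 (constant along its height) (area = (16/2)·7.000²·sin(360°/16) = 150.01 mm²); the r=9.5 sphere at (3.5, 2) contributes a regular 16-gon of circumradius √(9.5²−3.4²) = 8.871 (area = (16/2)·8.871²·sin(360°/16) = 240.91 mm²); Combining (union): the regions partially overlap — summed areas 586.85 mm² minus the doubly-counted overlap 179.15 mm² gives 407.70 mm² — area = 407.70 mm²; the 9.5×27 cube at (13, -2.5) contributes its full rectangle (area 256.50 mm²); Combining (union): the 2 present regions are separate (no shared area or edge), so areas and boundary lengths simply add and each stays a separate island — area = 664.20 mm². So its area = 664.20 mm². Layer 223 (z = 22.3): the cylinder does not reach this height (z outside [0, 20]); the cylinder at (-3.5, 11.5): section is a regular 16-gon, circumradius r=7 (area = (16/2)·7.000²·sin(360°/16) = 150.01 mm²); the sphere at (3.5, 2) does not reach this height (|z−center|=9.800 > r=9.5); Combining (union): only the r=7 cylinder at (-3.5, 11.5) is present, so the union is just that shape — area = 150.01 mm²; the cube at (13, -2.5) is present — its section is the full 9.5×27 rectangle (area 256.50 mm²); Merging all regions: the 2 present regions are separate (no shared area or edge), so areas and boundary lengths simply add and each stays a separate island — area = 406.51 mm². So its area = 406.51 mm². Layer 91 is larger (664.20 vs 406.51 mm²).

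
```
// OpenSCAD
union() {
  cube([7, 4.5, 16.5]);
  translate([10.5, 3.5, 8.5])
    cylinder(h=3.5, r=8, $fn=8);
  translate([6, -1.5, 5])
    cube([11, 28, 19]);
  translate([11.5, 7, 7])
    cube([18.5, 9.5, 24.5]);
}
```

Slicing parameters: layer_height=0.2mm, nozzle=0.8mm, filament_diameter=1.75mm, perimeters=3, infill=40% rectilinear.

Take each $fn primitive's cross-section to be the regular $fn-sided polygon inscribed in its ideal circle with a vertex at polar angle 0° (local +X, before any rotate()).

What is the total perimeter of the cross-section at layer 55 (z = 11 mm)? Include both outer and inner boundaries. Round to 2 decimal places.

115.92 mm

At z = 11 mm: the cube is present — its section is the full 7×4.5 rectangle (perimeter 23.00 mm); the cylinder at (10.5, 3.5): section is a regular 8-gon, circumradius r=8 (perimeter = 2·8·8.000·sin(180°/8) = 48.98 mm); the 11×28 cube at (6, -1.5) contributes its full rectangle (perimeter 78.00 mm); the cube at (11.5, 7) is present — its section is the full 18.5×9.5 rectangle (perimeter 56.00 mm); Combining (union): the regions partially overlap (shared area 198.71 mm²), so the edge portions inside another operand are dropped and the merged outline is re-measured after clipping — boundary = 115.92 mm. Overall, the cross-section is a single solid region. Total boundary length (outer) = 115.92 mm.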